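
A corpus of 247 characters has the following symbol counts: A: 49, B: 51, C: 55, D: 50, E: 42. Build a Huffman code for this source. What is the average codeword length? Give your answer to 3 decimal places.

Probabilities are the counts divided by 247.
Repeatedly combine the two least-probable nodes; the expected code length is the sum of the merged weights.
merge 42/247 + 49/247 → 7/19
merge 50/247 + 51/247 → 101/247
merge 55/247 + 7/19 → 146/247
merge 101/247 + 146/247 → 1
L = 7/19 + 101/247 + 146/247 + 1 = 45/19 ≈ 2.368 bits/symbol.

2.368 bits/symbol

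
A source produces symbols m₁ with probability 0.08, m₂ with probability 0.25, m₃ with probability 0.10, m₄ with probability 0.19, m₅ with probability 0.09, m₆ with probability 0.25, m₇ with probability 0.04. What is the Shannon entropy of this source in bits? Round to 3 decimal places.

2.577 bits

H = −Σ pᵢ log₂ pᵢ.
−0.08·log₂(0.08) = 0.2915
−0.25·log₂(0.25) = 0.5000
−0.10·log₂(0.10) = 0.3322
−0.19·log₂(0.19) = 0.4552
−0.09·log₂(0.09) = 0.3127
−0.25·log₂(0.25) = 0.5000
−0.04·log₂(0.04) = 0.1858
Sum ≈ 2.5773 → 2.577 bits.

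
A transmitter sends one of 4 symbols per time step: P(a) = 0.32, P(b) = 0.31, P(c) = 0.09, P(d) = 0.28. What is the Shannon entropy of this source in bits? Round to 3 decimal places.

H = −Σ pᵢ log₂ pᵢ.
−0.32·log₂(0.32) = 0.5260
−0.31·log₂(0.31) = 0.5238
−0.09·log₂(0.09) = 0.3127
−0.28·log₂(0.28) = 0.5142
Sum ≈ 1.8767 → 1.877 bits.

1.877 bits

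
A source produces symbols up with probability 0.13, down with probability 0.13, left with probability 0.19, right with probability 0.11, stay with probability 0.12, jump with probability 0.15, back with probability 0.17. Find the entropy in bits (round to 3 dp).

2.783 bits

H = −Σ pᵢ log₂ pᵢ.
−0.13·log₂(0.13) = 0.3826
−0.13·log₂(0.13) = 0.3826
−0.19·log₂(0.19) = 0.4552
−0.11·log₂(0.11) = 0.3503
−0.12·log₂(0.12) = 0.3671
−0.15·log₂(0.15) = 0.4105
−0.17·log₂(0.17) = 0.4346
Sum ≈ 2.7830 → 2.783 bits.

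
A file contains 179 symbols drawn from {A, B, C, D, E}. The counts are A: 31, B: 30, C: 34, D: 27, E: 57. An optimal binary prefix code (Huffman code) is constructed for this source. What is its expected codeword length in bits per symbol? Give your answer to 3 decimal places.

Probabilities are the counts divided by 179.
Repeatedly combine the two least-probable nodes; the expected code length is the sum of the merged weights.
merge 27/179 + 30/179 → 57/179
merge 31/179 + 34/179 → 65/179
merge 57/179 + 57/179 → 114/179
merge 65/179 + 114/179 → 1
L = 57/179 + 65/179 + 114/179 + 1 = 415/179 ≈ 2.318 bits/symbol.

2.318 bits/symbol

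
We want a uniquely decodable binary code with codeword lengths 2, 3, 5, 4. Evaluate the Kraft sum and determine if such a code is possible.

With common denominator 2^5 = 32: Σ 2^(−ℓᵢ) = 8/32 + 4/32 + 1/32 + 2/32 = 15/32 = 0.46875.
Kraft's inequality requires Σ ≤ 1; here Σ = 0.46875 ≤ 1, so such a prefix code exists.

0.46875; yes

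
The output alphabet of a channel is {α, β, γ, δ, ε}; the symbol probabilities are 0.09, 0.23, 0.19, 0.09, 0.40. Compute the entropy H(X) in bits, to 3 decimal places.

2.097 bits

H = −Σ pᵢ log₂ pᵢ.
−0.09·log₂(0.09) = 0.3127
−0.23·log₂(0.23) = 0.4877
−0.19·log₂(0.19) = 0.4552
−0.09·log₂(0.09) = 0.3127
−0.40·log₂(0.40) = 0.5288
Sum ≈ 2.0970 → 2.097 bits.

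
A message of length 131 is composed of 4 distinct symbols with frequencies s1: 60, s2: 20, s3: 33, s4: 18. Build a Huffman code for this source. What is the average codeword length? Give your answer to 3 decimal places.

Probabilities are the counts divided by 131.
Repeatedly combine the two least-probable nodes; the expected code length is the sum of the merged weights.
merge 18/131 + 20/131 → 38/131
merge 33/131 + 38/131 → 71/131
merge 60/131 + 71/131 → 1
L = 38/131 + 71/131 + 1 = 240/131 ≈ 1.832 bits/symbol.

1.832 bits/symbol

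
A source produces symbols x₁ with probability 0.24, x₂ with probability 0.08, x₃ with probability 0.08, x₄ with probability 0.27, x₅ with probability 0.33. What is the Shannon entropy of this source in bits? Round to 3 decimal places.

2.115 bits

H = −Σ pᵢ log₂ pᵢ.
−0.24·log₂(0.24) = 0.4941
−0.08·log₂(0.08) = 0.2915
−0.08·log₂(0.08) = 0.2915
−0.27·log₂(0.27) = 0.5100
−0.33·log₂(0.33) = 0.5278
Sum ≈ 2.1150 → 2.115 bits.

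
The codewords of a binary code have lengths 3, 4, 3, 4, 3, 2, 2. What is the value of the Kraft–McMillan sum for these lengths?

1

With common denominator 2^4 = 16: Σ 2^(−ℓᵢ) = 2/16 + 1/16 + 2/16 + 1/16 + 2/16 + 4/16 + 4/16 = 16/16 = 1.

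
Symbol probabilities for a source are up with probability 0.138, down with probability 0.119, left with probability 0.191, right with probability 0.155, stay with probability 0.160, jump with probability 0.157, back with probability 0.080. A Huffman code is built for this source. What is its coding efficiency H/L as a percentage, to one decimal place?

98.5%

Entropy H = −Σ p log₂ p ≈ 2.7667 bits.
Huffman merges: 2/25+119/1000→199/1000; 69/500+31/200→293/1000; 157/1000+4/25→317/1000; 191/1000+199/1000→39/100; 293/1000+317/1000→61/100; 39/100+61/100→1. L = 2809/1000 ≈ 2.8090.
Efficiency = H/L = 2.7667/2.8090 = 98.5%.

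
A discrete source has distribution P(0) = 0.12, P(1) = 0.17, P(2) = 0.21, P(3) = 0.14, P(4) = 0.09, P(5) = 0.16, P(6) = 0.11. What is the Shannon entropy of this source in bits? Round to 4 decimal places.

2.7575 bits

H = −Σ pᵢ log₂ pᵢ.
−0.12·log₂(0.12) = 0.3671
−0.17·log₂(0.17) = 0.4346
−0.21·log₂(0.21) = 0.4728
−0.14·log₂(0.14) = 0.3971
−0.09·log₂(0.09) = 0.3127
−0.16·log₂(0.16) = 0.4230
−0.11·log₂(0.11) = 0.3503
Sum ≈ 2.7575 → 2.7575 bits.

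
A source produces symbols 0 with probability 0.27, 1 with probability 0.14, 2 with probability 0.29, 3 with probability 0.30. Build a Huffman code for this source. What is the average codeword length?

Repeatedly combine the two least-probable nodes; the expected code length is the sum of the merged weights.
merge 7/50 + 27/100 → 41/100
merge 29/100 + 3/10 → 59/100
merge 41/100 + 59/100 → 1
L = 41/100 + 59/100 + 1 = 2 bits/symbol.

2 bits/symbol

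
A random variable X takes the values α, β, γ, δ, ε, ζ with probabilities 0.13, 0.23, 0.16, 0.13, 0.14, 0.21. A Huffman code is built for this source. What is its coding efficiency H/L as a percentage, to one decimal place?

Entropy H = −Σ p log₂ p ≈ 2.5459 bits.
Huffman merges: 13/100+13/100→13/50; 7/50+4/25→3/10; 21/100+23/100→11/25; 13/50+3/10→14/25; 11/25+14/25→1. L = 64/25 ≈ 2.5600.
Efficiency = H/L = 2.5459/2.5600 = 99.4%.

99.4%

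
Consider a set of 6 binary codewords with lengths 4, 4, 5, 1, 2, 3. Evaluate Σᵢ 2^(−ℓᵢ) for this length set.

With common denominator 2^5 = 32: Σ 2^(−ℓᵢ) = 2/32 + 2/32 + 1/32 + 16/32 + 8/32 + 4/32 = 33/32 = 1.03125.

1.03125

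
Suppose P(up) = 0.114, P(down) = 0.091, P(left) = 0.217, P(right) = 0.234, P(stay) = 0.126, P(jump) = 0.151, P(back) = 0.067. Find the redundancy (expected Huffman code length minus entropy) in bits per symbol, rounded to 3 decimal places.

0.017 bits

Entropy H = −Σ p log₂ p ≈ 2.6901 bits.
Huffman merges: 67/1000+91/1000→79/500; 57/500+63/500→6/25; 151/1000+79/500→309/1000; 217/1000+117/500→451/1000; 6/25+309/1000→549/1000; 451/1000+549/1000→1. L = 2707/1000 ≈ 2.7070.
L − H = 2.7070 − 2.6901 = 0.017 bits.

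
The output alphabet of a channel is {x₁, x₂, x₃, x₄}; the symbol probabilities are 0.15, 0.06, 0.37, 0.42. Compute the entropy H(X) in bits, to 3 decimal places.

1.710 bits

H = −Σ pᵢ log₂ pᵢ.
−0.15·log₂(0.15) = 0.4105
−0.06·log₂(0.06) = 0.2435
−0.37·log₂(0.37) = 0.5307
−0.42·log₂(0.42) = 0.5256
Sum ≈ 1.7105 → 1.710 bits.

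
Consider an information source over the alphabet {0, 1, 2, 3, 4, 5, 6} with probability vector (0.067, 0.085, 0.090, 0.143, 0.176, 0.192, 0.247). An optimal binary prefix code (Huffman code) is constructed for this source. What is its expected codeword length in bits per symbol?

2.713 bits/symbol

Repeatedly combine the two least-probable nodes; the expected code length is the sum of the merged weights.
merge 67/1000 + 17/200 → 19/125
merge 9/100 + 143/1000 → 233/1000
merge 19/125 + 22/125 → 41/125
merge 24/125 + 233/1000 → 17/40
merge 247/1000 + 41/125 → 23/40
merge 17/40 + 23/40 → 1
L = 19/125 + 233/1000 + 41/125 + 17/40 + 23/40 + 1 = 2713/1000 = 2.713 bits/symbol.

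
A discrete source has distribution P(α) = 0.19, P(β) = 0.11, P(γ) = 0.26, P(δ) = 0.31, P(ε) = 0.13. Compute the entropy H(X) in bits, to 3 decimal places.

2.217 bits

H = −Σ pᵢ log₂ pᵢ.
−0.19·log₂(0.19) = 0.4552
−0.11·log₂(0.11) = 0.3503
−0.26·log₂(0.26) = 0.5053
−0.31·log₂(0.31) = 0.5238
−0.13·log₂(0.13) = 0.3826
Sum ≈ 2.2172 → 2.217 bits.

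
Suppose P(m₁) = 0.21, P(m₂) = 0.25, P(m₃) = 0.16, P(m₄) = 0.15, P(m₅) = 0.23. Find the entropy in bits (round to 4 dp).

H = −Σ pᵢ log₂ pᵢ.
−0.21·log₂(0.21) = 0.4728
−0.25·log₂(0.25) = 0.5000
−0.16·log₂(0.16) = 0.4230
−0.15·log₂(0.15) = 0.4105
−0.23·log₂(0.23) = 0.4877
Sum ≈ 2.2941 → 2.2941 bits.

2.2941 bits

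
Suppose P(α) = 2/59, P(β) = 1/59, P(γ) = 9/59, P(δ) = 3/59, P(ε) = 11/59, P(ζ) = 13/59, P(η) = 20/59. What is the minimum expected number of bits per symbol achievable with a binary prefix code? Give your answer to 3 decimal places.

2.407 bits/symbol

Repeatedly combine the two least-probable nodes; the expected code length is the sum of the merged weights.
merge 1/59 + 2/59 → 3/59
merge 3/59 + 3/59 → 6/59
merge 6/59 + 9/59 → 15/59
merge 11/59 + 13/59 → 24/59
merge 15/59 + 20/59 → 35/59
merge 24/59 + 35/59 → 1
L = 3/59 + 6/59 + 15/59 + 24/59 + 35/59 + 1 = 142/59 ≈ 2.407 bits/symbol.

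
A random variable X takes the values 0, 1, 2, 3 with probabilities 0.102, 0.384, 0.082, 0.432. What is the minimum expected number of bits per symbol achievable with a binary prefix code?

Repeatedly combine the two least-probable nodes; the expected code length is the sum of the merged weights.
merge 41/500 + 51/500 → 23/125
merge 23/125 + 48/125 → 71/125
merge 54/125 + 71/125 → 1
L = 23/125 + 71/125 + 1 = 219/125 = 1.752 bits/symbol.

1.752 bits/symbol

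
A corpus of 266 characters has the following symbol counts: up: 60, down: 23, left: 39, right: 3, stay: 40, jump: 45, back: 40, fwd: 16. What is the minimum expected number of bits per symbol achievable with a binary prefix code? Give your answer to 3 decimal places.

2.835 bits/symbol

Probabilities are the counts divided by 266.
Repeatedly combine the two least-probable nodes; the expected code length is the sum of the merged weights.
merge 3/266 + 8/133 → 1/14
merge 1/14 + 23/266 → 3/19
merge 39/266 + 20/133 → 79/266
merge 20/133 + 3/19 → 41/133
merge 45/266 + 30/133 → 15/38
merge 79/266 + 41/133 → 23/38
merge 15/38 + 23/38 → 1
L = 1/14 + 3/19 + 79/266 + 41/133 + 15/38 + 23/38 + 1 = 377/133 ≈ 2.835 bits/symbol.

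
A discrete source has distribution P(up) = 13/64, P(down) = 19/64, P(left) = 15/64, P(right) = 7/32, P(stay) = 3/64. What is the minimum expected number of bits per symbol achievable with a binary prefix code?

Repeatedly combine the two least-probable nodes; the expected code length is the sum of the merged weights.
merge 3/64 + 13/64 → 1/4
merge 7/32 + 15/64 → 29/64
merge 1/4 + 19/64 → 35/64
merge 29/64 + 35/64 → 1
L = 1/4 + 29/64 + 35/64 + 1 = 9/4 = 2.25 bits/symbol.

2.25 bits/symbol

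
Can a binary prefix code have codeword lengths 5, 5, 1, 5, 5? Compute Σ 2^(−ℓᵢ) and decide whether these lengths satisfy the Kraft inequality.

With common denominator 2^5 = 32: Σ 2^(−ℓᵢ) = 1/32 + 1/32 + 16/32 + 1/32 + 1/32 = 20/32 = 0.625.
Kraft's inequality requires Σ ≤ 1; here Σ = 0.625 ≤ 1, so such a prefix code exists.

0.625; yes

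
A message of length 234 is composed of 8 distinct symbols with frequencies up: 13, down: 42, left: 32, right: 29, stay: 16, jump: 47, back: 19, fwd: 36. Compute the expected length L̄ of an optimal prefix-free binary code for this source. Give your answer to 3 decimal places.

2.923 bits/symbol

Probabilities are the counts divided by 234.
Repeatedly combine the two least-probable nodes; the expected code length is the sum of the merged weights.
merge 1/18 + 8/117 → 29/234
merge 19/234 + 29/234 → 8/39
merge 29/234 + 16/117 → 61/234
merge 2/13 + 7/39 → 1/3
merge 47/234 + 8/39 → 95/234
merge 61/234 + 1/3 → 139/234
merge 95/234 + 139/234 → 1
L = 29/234 + 8/39 + 61/234 + 1/3 + 95/234 + 139/234 + 1 = 38/13 ≈ 2.923 bits/symbol.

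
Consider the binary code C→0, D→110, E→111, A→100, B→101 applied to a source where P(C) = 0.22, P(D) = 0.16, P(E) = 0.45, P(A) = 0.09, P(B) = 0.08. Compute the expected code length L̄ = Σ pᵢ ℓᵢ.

2.56 bits/symbol

L̄ = Σ pᵢ·ℓᵢ = 0.22·1 + 0.16·3 + 0.45·3 + 0.09·3 + 0.08·3 = 2.56 bits/symbol.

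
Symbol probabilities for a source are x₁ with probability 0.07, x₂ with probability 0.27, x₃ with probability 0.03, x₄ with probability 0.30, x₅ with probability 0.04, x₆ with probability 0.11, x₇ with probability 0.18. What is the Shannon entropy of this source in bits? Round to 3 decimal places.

2.433 bits

H = −Σ pᵢ log₂ pᵢ.
−0.07·log₂(0.07) = 0.2686
−0.27·log₂(0.27) = 0.5100
−0.03·log₂(0.03) = 0.1518
−0.30·log₂(0.30) = 0.5211
−0.04·log₂(0.04) = 0.1858
−0.11·log₂(0.11) = 0.3503
−0.18·log₂(0.18) = 0.4453
Sum ≈ 2.4328 → 2.433 bits.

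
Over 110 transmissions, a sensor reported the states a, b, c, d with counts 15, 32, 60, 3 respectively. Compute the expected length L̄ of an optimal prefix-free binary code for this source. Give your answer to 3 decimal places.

1.618 bits/symbol

Probabilities are the counts divided by 110.
Repeatedly combine the two least-probable nodes; the expected code length is the sum of the merged weights.
merge 3/110 + 3/22 → 9/55
merge 9/55 + 16/55 → 5/11
merge 5/11 + 6/11 → 1
L = 9/55 + 5/11 + 1 = 89/55 ≈ 1.618 bits/symbol.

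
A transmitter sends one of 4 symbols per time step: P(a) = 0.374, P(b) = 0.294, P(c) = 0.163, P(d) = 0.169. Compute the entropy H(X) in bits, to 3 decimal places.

H = −Σ pᵢ log₂ pᵢ.
−0.374·log₂(0.374) = 0.5307
−0.294·log₂(0.294) = 0.5192
−0.163·log₂(0.163) = 0.4266
−0.169·log₂(0.169) = 0.4335
Sum ≈ 1.9100 → 1.910 bits.

1.910 bits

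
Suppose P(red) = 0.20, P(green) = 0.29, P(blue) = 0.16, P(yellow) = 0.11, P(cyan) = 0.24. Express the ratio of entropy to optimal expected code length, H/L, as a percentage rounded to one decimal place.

Entropy H = −Σ p log₂ p ≈ 2.2497 bits.
Huffman merges: 11/100+4/25→27/100; 1/5+6/25→11/25; 27/100+29/100→14/25; 11/25+14/25→1. L = 227/100 ≈ 2.2700.
Efficiency = H/L = 2.2497/2.2700 = 99.1%.

99.1%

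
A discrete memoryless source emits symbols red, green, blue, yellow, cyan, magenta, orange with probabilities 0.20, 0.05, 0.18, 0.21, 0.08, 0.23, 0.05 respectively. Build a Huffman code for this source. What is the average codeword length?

2.64 bits/symbol

Repeatedly combine the two least-probable nodes; the expected code length is the sum of the merged weights.
merge 1/20 + 1/20 → 1/10
merge 2/25 + 1/10 → 9/50
merge 9/50 + 9/50 → 9/25
merge 1/5 + 21/100 → 41/100
merge 23/100 + 9/25 → 59/100
merge 41/100 + 59/100 → 1
L = 1/10 + 9/50 + 9/25 + 41/100 + 59/100 + 1 = 66/25 = 2.64 bits/symbol.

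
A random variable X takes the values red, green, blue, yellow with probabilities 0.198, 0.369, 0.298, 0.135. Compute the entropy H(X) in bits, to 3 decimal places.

1.904 bits

H = −Σ pᵢ log₂ pᵢ.
−0.198·log₂(0.198) = 0.4626
−0.369·log₂(0.369) = 0.5307
−0.298·log₂(0.298) = 0.5205
−0.135·log₂(0.135) = 0.3900
Sum ≈ 1.9039 → 1.904 bits.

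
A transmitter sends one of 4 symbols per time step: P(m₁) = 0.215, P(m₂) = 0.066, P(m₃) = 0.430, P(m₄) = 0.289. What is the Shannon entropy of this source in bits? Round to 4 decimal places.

H = −Σ pᵢ log₂ pᵢ.
−0.215·log₂(0.215) = 0.4768
−0.066·log₂(0.066) = 0.2588
−0.430·log₂(0.430) = 0.5236
−0.289·log₂(0.289) = 0.5176
Sum ≈ 1.7767 → 1.7767 bits.

1.7767 bits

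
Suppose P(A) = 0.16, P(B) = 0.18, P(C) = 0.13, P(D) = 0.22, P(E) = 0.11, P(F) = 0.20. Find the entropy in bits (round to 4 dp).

H = −Σ pᵢ log₂ pᵢ.
−0.16·log₂(0.16) = 0.4230
−0.18·log₂(0.18) = 0.4453
−0.13·log₂(0.13) = 0.3826
−0.22·log₂(0.22) = 0.4806
−0.11·log₂(0.11) = 0.3503
−0.20·log₂(0.20) = 0.4644
Sum ≈ 2.5462 → 2.5462 bits.

2.5462 bits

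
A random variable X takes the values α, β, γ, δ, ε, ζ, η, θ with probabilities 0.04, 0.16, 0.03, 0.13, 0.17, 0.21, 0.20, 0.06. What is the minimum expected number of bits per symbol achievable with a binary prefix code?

Repeatedly combine the two least-probable nodes; the expected code length is the sum of the merged weights.
merge 3/100 + 1/25 → 7/100
merge 3/50 + 7/100 → 13/100
merge 13/100 + 13/100 → 13/50
merge 4/25 + 17/100 → 33/100
merge 1/5 + 21/100 → 41/100
merge 13/50 + 33/100 → 59/100
merge 41/100 + 59/100 → 1
L = 7/100 + 13/100 + 13/50 + 33/100 + 41/100 + 59/100 + 1 = 279/100 = 2.79 bits/symbol.

2.79 bits/symbol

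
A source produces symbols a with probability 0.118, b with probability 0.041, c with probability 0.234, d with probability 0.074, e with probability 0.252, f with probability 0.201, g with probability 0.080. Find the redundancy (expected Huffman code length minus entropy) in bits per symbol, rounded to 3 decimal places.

0.044 bits

Entropy H = −Σ p log₂ p ≈ 2.5789 bits.
Huffman merges: 41/1000+37/500→23/200; 2/25+23/200→39/200; 59/500+39/200→313/1000; 201/1000+117/500→87/200; 63/250+313/1000→113/200; 87/200+113/200→1. L = 2623/1000 ≈ 2.6230.
L − H = 2.6230 − 2.5789 = 0.044 bits.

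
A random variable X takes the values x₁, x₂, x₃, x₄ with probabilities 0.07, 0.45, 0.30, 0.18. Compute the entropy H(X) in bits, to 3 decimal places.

H = −Σ pᵢ log₂ pᵢ.
−0.07·log₂(0.07) = 0.2686
−0.45·log₂(0.45) = 0.5184
−0.30·log₂(0.30) = 0.5211
−0.18·log₂(0.18) = 0.4453
Sum ≈ 1.7534 → 1.753 bits.

1.753 bits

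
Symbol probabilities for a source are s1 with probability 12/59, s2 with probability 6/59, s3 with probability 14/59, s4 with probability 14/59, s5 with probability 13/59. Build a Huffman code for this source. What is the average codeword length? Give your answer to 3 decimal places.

Repeatedly combine the two least-probable nodes; the expected code length is the sum of the merged weights.
merge 6/59 + 12/59 → 18/59
merge 13/59 + 14/59 → 27/59
merge 14/59 + 18/59 → 32/59
merge 27/59 + 32/59 → 1
L = 18/59 + 27/59 + 32/59 + 1 = 136/59 ≈ 2.305 bits/symbol.

2.305 bits/symbol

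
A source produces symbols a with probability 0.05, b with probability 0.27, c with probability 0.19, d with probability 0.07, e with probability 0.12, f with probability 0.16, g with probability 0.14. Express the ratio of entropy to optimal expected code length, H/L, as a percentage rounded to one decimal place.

99.1%

Entropy H = −Σ p log₂ p ≈ 2.6371 bits.
Huffman merges: 1/20+7/100→3/25; 3/25+3/25→6/25; 7/50+4/25→3/10; 19/100+6/25→43/100; 27/100+3/10→57/100; 43/100+57/100→1. L = 133/50 ≈ 2.6600.
Efficiency = H/L = 2.6371/2.6600 = 99.1%.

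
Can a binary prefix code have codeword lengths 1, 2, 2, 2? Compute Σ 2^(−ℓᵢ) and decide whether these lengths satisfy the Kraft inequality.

1.25; no

With common denominator 2^2 = 4: Σ 2^(−ℓᵢ) = 2/4 + 1/4 + 1/4 + 1/4 = 5/4 = 1.25.
Kraft's inequality requires Σ ≤ 1; here Σ = 1.25 > 1, so no such prefix code exists.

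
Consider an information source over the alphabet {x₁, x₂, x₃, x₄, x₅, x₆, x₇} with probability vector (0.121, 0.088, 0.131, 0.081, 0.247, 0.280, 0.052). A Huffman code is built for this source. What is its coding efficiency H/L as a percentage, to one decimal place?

99.4%

Entropy H = −Σ p log₂ p ≈ 2.5894 bits.
Huffman merges: 13/250+81/1000→133/1000; 11/125+121/1000→209/1000; 131/1000+133/1000→33/125; 209/1000+247/1000→57/125; 33/125+7/25→68/125; 57/125+68/125→1. L = 1303/500 ≈ 2.6060.
Efficiency = H/L = 2.5894/2.6060 = 99.4%.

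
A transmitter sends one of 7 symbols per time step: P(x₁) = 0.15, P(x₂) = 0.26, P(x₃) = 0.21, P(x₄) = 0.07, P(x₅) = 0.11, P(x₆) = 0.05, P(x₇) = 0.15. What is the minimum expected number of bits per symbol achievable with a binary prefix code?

Repeatedly combine the two least-probable nodes; the expected code length is the sum of the merged weights.
merge 1/20 + 7/100 → 3/25
merge 11/100 + 3/25 → 23/100
merge 3/20 + 3/20 → 3/10
merge 21/100 + 23/100 → 11/25
merge 13/50 + 3/10 → 14/25
merge 11/25 + 14/25 → 1
L = 3/25 + 23/100 + 3/10 + 11/25 + 14/25 + 1 = 53/20 = 2.65 bits/symbol.

2.65 bits/symbol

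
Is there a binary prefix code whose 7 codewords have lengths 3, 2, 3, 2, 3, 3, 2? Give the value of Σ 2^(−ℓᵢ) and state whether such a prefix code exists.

With common denominator 2^3 = 8: Σ 2^(−ℓᵢ) = 1/8 + 2/8 + 1/8 + 2/8 + 1/8 + 1/8 + 2/8 = 10/8 = 1.25.
Kraft's inequality requires Σ ≤ 1; here Σ = 1.25 > 1, so no such prefix code exists.

1.25; no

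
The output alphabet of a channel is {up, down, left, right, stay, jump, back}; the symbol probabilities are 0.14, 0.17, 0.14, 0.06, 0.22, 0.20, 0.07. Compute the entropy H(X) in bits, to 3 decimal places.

2.686 bits

H = −Σ pᵢ log₂ pᵢ.
−0.14·log₂(0.14) = 0.3971
−0.17·log₂(0.17) = 0.4346
−0.14·log₂(0.14) = 0.3971
−0.06·log₂(0.06) = 0.2435
−0.22·log₂(0.22) = 0.4806
−0.20·log₂(0.20) = 0.4644
−0.07·log₂(0.07) = 0.2686
Sum ≈ 2.6859 → 2.686 bits.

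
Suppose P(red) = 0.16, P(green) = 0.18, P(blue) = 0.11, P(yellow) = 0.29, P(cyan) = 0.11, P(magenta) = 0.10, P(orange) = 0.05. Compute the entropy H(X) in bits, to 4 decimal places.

2.6351 bits

H = −Σ pᵢ log₂ pᵢ.
−0.16·log₂(0.16) = 0.4230
−0.18·log₂(0.18) = 0.4453
−0.11·log₂(0.11) = 0.3503
−0.29·log₂(0.29) = 0.5179
−0.11·log₂(0.11) = 0.3503
−0.10·log₂(0.10) = 0.3322
−0.05·log₂(0.05) = 0.2161
Sum ≈ 2.6351 → 2.6351 bits.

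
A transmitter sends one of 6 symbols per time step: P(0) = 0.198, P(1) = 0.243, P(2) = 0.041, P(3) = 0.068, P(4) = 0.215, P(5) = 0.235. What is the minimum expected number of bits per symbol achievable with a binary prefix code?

2.416 bits/symbol

Repeatedly combine the two least-probable nodes; the expected code length is the sum of the merged weights.
merge 41/1000 + 17/250 → 109/1000
merge 109/1000 + 99/500 → 307/1000
merge 43/200 + 47/200 → 9/20
merge 243/1000 + 307/1000 → 11/20
merge 9/20 + 11/20 → 1
L = 109/1000 + 307/1000 + 9/20 + 11/20 + 1 = 302/125 = 2.416 bits/symbol.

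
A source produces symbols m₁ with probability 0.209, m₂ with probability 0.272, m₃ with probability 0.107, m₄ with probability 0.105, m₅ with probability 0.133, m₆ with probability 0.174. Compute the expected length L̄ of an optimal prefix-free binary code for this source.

2.519 bits/symbol

Repeatedly combine the two least-probable nodes; the expected code length is the sum of the merged weights.
merge 21/200 + 107/1000 → 53/250
merge 133/1000 + 87/500 → 307/1000
merge 209/1000 + 53/250 → 421/1000
merge 34/125 + 307/1000 → 579/1000
merge 421/1000 + 579/1000 → 1
L = 53/250 + 307/1000 + 421/1000 + 579/1000 + 1 = 2519/1000 = 2.519 bits/symbol.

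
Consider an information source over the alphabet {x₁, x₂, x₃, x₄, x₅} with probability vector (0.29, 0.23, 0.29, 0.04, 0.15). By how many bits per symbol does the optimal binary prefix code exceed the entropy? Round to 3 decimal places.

Entropy H = −Σ p log₂ p ≈ 2.1198 bits.
Huffman merges: 1/25+3/20→19/100; 19/100+23/100→21/50; 29/100+29/100→29/50; 21/50+29/50→1. L = 219/100 ≈ 2.1900.
L − H = 2.1900 − 2.1198 = 0.070 bits.

0.070 bits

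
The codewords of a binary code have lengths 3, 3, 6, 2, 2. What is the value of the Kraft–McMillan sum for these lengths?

0.765625

With common denominator 2^6 = 64: Σ 2^(−ℓᵢ) = 8/64 + 8/64 + 1/64 + 16/64 + 16/64 = 49/64 = 0.765625.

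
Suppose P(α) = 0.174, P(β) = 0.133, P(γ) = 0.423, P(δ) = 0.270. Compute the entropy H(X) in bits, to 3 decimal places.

1.861 bits

H = −Σ pᵢ log₂ pᵢ.
−0.174·log₂(0.174) = 0.4390
−0.133·log₂(0.133) = 0.3871
−0.423·log₂(0.423) = 0.5251
−0.270·log₂(0.270) = 0.5100
Sum ≈ 1.8611 → 1.861 bits.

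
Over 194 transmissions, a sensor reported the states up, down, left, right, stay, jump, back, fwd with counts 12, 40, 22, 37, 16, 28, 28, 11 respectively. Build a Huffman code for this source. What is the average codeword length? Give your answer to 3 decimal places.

2.912 bits/symbol

Probabilities are the counts divided by 194.
Repeatedly combine the two least-probable nodes; the expected code length is the sum of the merged weights.
merge 11/194 + 6/97 → 23/194
merge 8/97 + 11/97 → 19/97
merge 23/194 + 14/97 → 51/194
merge 14/97 + 37/194 → 65/194
merge 19/97 + 20/97 → 39/97
merge 51/194 + 65/194 → 58/97
merge 39/97 + 58/97 → 1
L = 23/194 + 19/97 + 51/194 + 65/194 + 39/97 + 58/97 + 1 = 565/194 ≈ 2.912 bits/symbol.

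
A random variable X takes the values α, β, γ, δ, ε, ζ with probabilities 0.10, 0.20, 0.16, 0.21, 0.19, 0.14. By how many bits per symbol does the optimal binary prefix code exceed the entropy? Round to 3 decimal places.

Entropy H = −Σ p log₂ p ≈ 2.5448 bits.
Huffman merges: 1/10+7/50→6/25; 4/25+19/100→7/20; 1/5+21/100→41/100; 6/25+7/20→59/100; 41/100+59/100→1. L = 259/100 ≈ 2.5900.
L − H = 2.5900 − 2.5448 = 0.045 bits.

0.045 bits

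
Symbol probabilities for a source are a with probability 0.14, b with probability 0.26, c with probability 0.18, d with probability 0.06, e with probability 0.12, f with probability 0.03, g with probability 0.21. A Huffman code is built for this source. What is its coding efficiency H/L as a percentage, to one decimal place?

Entropy H = −Σ p log₂ p ≈ 2.5829 bits.
Huffman merges: 3/100+3/50→9/100; 9/100+3/25→21/100; 7/50+9/50→8/25; 21/100+21/100→21/50; 13/50+8/25→29/50; 21/50+29/50→1. L = 131/50 ≈ 2.6200.
Efficiency = H/L = 2.5829/2.6200 = 98.6%.

98.6%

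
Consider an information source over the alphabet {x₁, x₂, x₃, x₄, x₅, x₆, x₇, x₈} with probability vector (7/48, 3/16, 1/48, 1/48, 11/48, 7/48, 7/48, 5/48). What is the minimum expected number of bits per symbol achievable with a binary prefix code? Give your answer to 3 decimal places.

Repeatedly combine the two least-probable nodes; the expected code length is the sum of the merged weights.
merge 1/48 + 1/48 → 1/24
merge 1/24 + 5/48 → 7/48
merge 7/48 + 7/48 → 7/24
merge 7/48 + 7/48 → 7/24
merge 3/16 + 11/48 → 5/12
merge 7/24 + 7/24 → 7/12
merge 5/12 + 7/12 → 1
L = 1/24 + 7/48 + 7/24 + 7/24 + 5/12 + 7/12 + 1 = 133/48 ≈ 2.771 bits/symbol.

2.771 bits/symbol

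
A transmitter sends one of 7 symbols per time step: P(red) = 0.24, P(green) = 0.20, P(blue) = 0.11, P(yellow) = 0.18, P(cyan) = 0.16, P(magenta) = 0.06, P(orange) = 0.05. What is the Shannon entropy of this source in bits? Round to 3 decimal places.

2.637 bits

H = −Σ pᵢ log₂ pᵢ.
−0.24·log₂(0.24) = 0.4941
−0.20·log₂(0.20) = 0.4644
−0.11·log₂(0.11) = 0.3503
−0.18·log₂(0.18) = 0.4453
−0.16·log₂(0.16) = 0.4230
−0.06·log₂(0.06) = 0.2435
−0.05·log₂(0.05) = 0.2161
Sum ≈ 2.6368 → 2.637 bits.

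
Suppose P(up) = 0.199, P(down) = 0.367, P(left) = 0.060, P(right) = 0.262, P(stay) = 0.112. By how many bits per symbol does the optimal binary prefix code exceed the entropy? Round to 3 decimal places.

0.074 bits

Entropy H = −Σ p log₂ p ≈ 2.0978 bits.
Huffman merges: 3/50+14/125→43/250; 43/250+199/1000→371/1000; 131/500+367/1000→629/1000; 371/1000+629/1000→1. L = 543/250 ≈ 2.1720.
L − H = 2.1720 − 2.0978 = 0.074 bits.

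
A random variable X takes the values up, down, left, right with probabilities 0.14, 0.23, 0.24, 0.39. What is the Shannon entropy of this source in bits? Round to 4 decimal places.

H = −Σ pᵢ log₂ pᵢ.
−0.14·log₂(0.14) = 0.3971
−0.23·log₂(0.23) = 0.4877
−0.24·log₂(0.24) = 0.4941
−0.39·log₂(0.39) = 0.5298
Sum ≈ 1.9087 → 1.9087 bits.

1.9087 bits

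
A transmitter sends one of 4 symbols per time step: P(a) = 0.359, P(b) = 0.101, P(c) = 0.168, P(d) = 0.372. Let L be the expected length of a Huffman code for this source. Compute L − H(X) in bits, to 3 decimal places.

Entropy H = −Σ p log₂ p ≈ 1.8277 bits.
Huffman merges: 101/1000+21/125→269/1000; 269/1000+359/1000→157/250; 93/250+157/250→1. L = 1897/1000 ≈ 1.8970.
L − H = 1.8970 − 1.8277 = 0.069 bits.

0.069 bits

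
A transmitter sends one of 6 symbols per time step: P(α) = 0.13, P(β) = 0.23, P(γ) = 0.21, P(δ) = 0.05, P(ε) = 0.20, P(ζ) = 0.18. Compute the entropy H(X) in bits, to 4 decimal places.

2.4689 bits

H = −Σ pᵢ log₂ pᵢ.
−0.13·log₂(0.13) = 0.3826
−0.23·log₂(0.23) = 0.4877
−0.21·log₂(0.21) = 0.4728
−0.05·log₂(0.05) = 0.2161
−0.20·log₂(0.20) = 0.4644
−0.18·log₂(0.18) = 0.4453
Sum ≈ 2.4689 → 2.4689 bits.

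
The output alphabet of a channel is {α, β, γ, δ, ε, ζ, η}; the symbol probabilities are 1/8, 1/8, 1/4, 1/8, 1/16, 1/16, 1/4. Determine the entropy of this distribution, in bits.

Each probability is a power of 1/2, so log₂(1/p) is an integer.
H = Σ p·log₂(1/p) = 1/8·3 + 1/8·3 + 1/4·2 + 1/8·3 + 1/16·4 + 1/16·4 + 1/4·2 = 2.625 bits.

2.625 bits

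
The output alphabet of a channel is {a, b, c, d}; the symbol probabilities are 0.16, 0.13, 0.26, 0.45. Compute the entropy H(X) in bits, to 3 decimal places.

1.829 bits

H = −Σ pᵢ log₂ pᵢ.
−0.16·log₂(0.16) = 0.4230
−0.13·log₂(0.13) = 0.3826
−0.26·log₂(0.26) = 0.5053
−0.45·log₂(0.45) = 0.5184
Sum ≈ 1.8294 → 1.829 bits.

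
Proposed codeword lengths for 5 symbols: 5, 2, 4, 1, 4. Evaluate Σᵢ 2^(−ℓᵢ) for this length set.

With common denominator 2^5 = 32: Σ 2^(−ℓᵢ) = 1/32 + 8/32 + 2/32 + 16/32 + 2/32 = 29/32 = 0.90625.

0.90625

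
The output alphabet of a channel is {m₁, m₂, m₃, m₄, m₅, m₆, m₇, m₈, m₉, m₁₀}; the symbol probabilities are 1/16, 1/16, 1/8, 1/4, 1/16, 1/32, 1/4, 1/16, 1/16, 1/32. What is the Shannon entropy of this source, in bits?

Each probability is a power of 1/2, so log₂(1/p) is an integer.
H = Σ p·log₂(1/p) = 1/16·4 + 1/16·4 + 1/8·3 + 1/4·2 + 1/16·4 + 1/32·5 + 1/4·2 + 1/16·4 + 1/16·4 + 1/32·5 = 2.9375 bits.

2.9375 bits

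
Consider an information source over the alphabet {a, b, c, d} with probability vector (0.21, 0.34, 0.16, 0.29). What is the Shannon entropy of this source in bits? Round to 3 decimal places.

1.943 bits

H = −Σ pᵢ log₂ pᵢ.
−0.21·log₂(0.21) = 0.4728
−0.34·log₂(0.34) = 0.5292
−0.16·log₂(0.16) = 0.4230
−0.29·log₂(0.29) = 0.5179
Sum ≈ 1.9429 → 1.943 bits.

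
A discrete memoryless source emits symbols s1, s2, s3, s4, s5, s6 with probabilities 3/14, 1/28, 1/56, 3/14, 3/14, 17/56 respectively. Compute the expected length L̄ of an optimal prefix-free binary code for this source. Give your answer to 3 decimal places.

2.321 bits/symbol

Repeatedly combine the two least-probable nodes; the expected code length is the sum of the merged weights.
merge 1/56 + 1/28 → 3/56
merge 3/56 + 3/14 → 15/56
merge 3/14 + 3/14 → 3/7
merge 15/56 + 17/56 → 4/7
merge 3/7 + 4/7 → 1
L = 3/56 + 15/56 + 3/7 + 4/7 + 1 = 65/28 ≈ 2.321 bits/symbol.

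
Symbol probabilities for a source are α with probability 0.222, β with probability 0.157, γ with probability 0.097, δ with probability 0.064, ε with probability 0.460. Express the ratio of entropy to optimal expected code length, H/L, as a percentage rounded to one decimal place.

Entropy H = −Σ p log₂ p ≈ 1.9971 bits.
Huffman merges: 8/125+97/1000→161/1000; 157/1000+161/1000→159/500; 111/500+159/500→27/50; 23/50+27/50→1. L = 2019/1000 ≈ 2.0190.
Efficiency = H/L = 1.9971/2.0190 = 98.9%.

98.9%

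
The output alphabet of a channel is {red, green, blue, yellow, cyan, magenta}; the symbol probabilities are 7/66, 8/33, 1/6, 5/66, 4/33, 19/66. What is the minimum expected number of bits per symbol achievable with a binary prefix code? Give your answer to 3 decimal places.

2.470 bits/symbol

Repeatedly combine the two least-probable nodes; the expected code length is the sum of the merged weights.
merge 5/66 + 7/66 → 2/11
merge 4/33 + 1/6 → 19/66
merge 2/11 + 8/33 → 14/33
merge 19/66 + 19/66 → 19/33
merge 14/33 + 19/33 → 1
L = 2/11 + 19/66 + 14/33 + 19/33 + 1 = 163/66 ≈ 2.470 bits/symbol.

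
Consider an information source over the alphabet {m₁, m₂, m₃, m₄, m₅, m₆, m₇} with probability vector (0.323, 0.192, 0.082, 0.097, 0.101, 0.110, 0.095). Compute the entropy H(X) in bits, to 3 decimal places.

2.613 bits

H = −Σ pᵢ log₂ pᵢ.
−0.323·log₂(0.323) = 0.5266
−0.192·log₂(0.192) = 0.4571
−0.082·log₂(0.082) = 0.2959
−0.097·log₂(0.097) = 0.3265
−0.101·log₂(0.101) = 0.3341
−0.110·log₂(0.110) = 0.3503
−0.095·log₂(0.095) = 0.3226
Sum ≈ 2.6131 → 2.613 bits.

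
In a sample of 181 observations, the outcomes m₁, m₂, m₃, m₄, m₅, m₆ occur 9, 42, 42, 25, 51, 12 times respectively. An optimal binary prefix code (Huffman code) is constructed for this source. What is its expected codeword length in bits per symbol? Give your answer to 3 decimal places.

Probabilities are the counts divided by 181.
Repeatedly combine the two least-probable nodes; the expected code length is the sum of the merged weights.
merge 9/181 + 12/181 → 21/181
merge 21/181 + 25/181 → 46/181
merge 42/181 + 42/181 → 84/181
merge 46/181 + 51/181 → 97/181
merge 84/181 + 97/181 → 1
L = 21/181 + 46/181 + 84/181 + 97/181 + 1 = 429/181 ≈ 2.370 bits/symbol.

2.370 bits/symbol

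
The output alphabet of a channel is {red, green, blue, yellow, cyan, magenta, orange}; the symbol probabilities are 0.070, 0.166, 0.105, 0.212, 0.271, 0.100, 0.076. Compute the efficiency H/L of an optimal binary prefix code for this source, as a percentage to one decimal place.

Entropy H = −Σ p log₂ p ≈ 2.6397 bits.
Huffman merges: 7/100+19/250→73/500; 1/10+21/200→41/200; 73/500+83/500→39/125; 41/200+53/250→417/1000; 271/1000+39/125→583/1000; 417/1000+583/1000→1. L = 2663/1000 ≈ 2.6630.
Efficiency = H/L = 2.6397/2.6630 = 99.1%.

99.1%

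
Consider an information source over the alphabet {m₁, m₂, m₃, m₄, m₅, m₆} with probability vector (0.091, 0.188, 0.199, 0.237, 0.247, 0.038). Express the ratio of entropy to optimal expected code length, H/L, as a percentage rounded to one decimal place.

Entropy H = −Σ p log₂ p ≈ 2.4013 bits.
Huffman merges: 19/500+91/1000→129/1000; 129/1000+47/250→317/1000; 199/1000+237/1000→109/250; 247/1000+317/1000→141/250; 109/250+141/250→1. L = 1223/500 ≈ 2.4460.
Efficiency = H/L = 2.4013/2.4460 = 98.2%.

98.2%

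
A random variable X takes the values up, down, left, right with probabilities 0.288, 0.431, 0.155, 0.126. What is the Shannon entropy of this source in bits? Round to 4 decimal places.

1.8340 bits

H = −Σ pᵢ log₂ pᵢ.
−0.288·log₂(0.288) = 0.5172
−0.431·log₂(0.431) = 0.5233
−0.155·log₂(0.155) = 0.4169
−0.126·log₂(0.126) = 0.3766
Sum ≈ 1.8340 → 1.8340 bits.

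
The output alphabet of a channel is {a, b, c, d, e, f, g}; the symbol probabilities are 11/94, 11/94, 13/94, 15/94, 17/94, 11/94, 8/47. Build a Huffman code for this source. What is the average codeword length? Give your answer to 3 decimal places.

Repeatedly combine the two least-probable nodes; the expected code length is the sum of the merged weights.
merge 11/94 + 11/94 → 11/47
merge 11/94 + 13/94 → 12/47
merge 15/94 + 8/47 → 31/94
merge 17/94 + 11/47 → 39/94
merge 12/47 + 31/94 → 55/94
merge 39/94 + 55/94 → 1
L = 11/47 + 12/47 + 31/94 + 39/94 + 55/94 + 1 = 265/94 ≈ 2.819 bits/symbol.

2.819 bits/symbol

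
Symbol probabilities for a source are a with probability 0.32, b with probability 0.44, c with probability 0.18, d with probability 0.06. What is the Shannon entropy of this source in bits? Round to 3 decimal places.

1.736 bits

H = −Σ pᵢ log₂ pᵢ.
−0.32·log₂(0.32) = 0.5260
−0.44·log₂(0.44) = 0.5211
−0.18·log₂(0.18) = 0.4453
−0.06·log₂(0.06) = 0.2435
Sum ≈ 1.7360 → 1.736 bits.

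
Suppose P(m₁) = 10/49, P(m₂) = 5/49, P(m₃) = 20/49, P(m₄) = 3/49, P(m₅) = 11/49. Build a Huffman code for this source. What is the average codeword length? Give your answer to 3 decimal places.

2.122 bits/symbol

Repeatedly combine the two least-probable nodes; the expected code length is the sum of the merged weights.
merge 3/49 + 5/49 → 8/49
merge 8/49 + 10/49 → 18/49
merge 11/49 + 18/49 → 29/49
merge 20/49 + 29/49 → 1
L = 8/49 + 18/49 + 29/49 + 1 = 104/49 ≈ 2.122 bits/symbol.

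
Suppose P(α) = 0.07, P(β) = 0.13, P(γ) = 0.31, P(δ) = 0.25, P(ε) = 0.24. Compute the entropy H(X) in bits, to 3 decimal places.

2.169 bits

H = −Σ pᵢ log₂ pᵢ.
−0.07·log₂(0.07) = 0.2686
−0.13·log₂(0.13) = 0.3826
−0.31·log₂(0.31) = 0.5238
−0.25·log₂(0.25) = 0.5000
−0.24·log₂(0.24) = 0.4941
Sum ≈ 2.1691 → 2.169 bits.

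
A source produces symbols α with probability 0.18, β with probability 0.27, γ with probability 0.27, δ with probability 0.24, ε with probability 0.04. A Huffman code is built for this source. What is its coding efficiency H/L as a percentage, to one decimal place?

96.6%

Entropy H = −Σ p log₂ p ≈ 2.1452 bits.
Huffman merges: 1/25+9/50→11/50; 11/50+6/25→23/50; 27/100+27/100→27/50; 23/50+27/50→1. L = 111/50 ≈ 2.2200.
Efficiency = H/L = 2.1452/2.2200 = 96.6%.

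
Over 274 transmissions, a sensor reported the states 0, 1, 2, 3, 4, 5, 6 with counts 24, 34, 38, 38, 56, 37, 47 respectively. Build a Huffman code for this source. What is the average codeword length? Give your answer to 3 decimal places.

2.796 bits/symbol

Probabilities are the counts divided by 274.
Repeatedly combine the two least-probable nodes; the expected code length is the sum of the merged weights.
merge 12/137 + 17/137 → 29/137
merge 37/274 + 19/137 → 75/274
merge 19/137 + 47/274 → 85/274
merge 28/137 + 29/137 → 57/137
merge 75/274 + 85/274 → 80/137
merge 57/137 + 80/137 → 1
L = 29/137 + 75/274 + 85/274 + 57/137 + 80/137 + 1 = 383/137 ≈ 2.796 bits/symbol.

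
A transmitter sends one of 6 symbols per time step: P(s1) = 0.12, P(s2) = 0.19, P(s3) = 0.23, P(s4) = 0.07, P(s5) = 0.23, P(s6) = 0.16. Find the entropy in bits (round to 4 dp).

2.4892 bits

H = −Σ pᵢ log₂ pᵢ.
−0.12·log₂(0.12) = 0.3671
−0.19·log₂(0.19) = 0.4552
−0.23·log₂(0.23) = 0.4877
−0.07·log₂(0.07) = 0.2686
−0.23·log₂(0.23) = 0.4877
−0.16·log₂(0.16) = 0.4230
Sum ≈ 2.4892 → 2.4892 bits.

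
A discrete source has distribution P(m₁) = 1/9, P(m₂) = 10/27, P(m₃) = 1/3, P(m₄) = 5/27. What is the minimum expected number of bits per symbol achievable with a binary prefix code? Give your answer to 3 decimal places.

1.926 bits/symbol

Repeatedly combine the two least-probable nodes; the expected code length is the sum of the merged weights.
merge 1/9 + 5/27 → 8/27
merge 8/27 + 1/3 → 17/27
merge 10/27 + 17/27 → 1
L = 8/27 + 17/27 + 1 = 52/27 ≈ 1.926 bits/symbol.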